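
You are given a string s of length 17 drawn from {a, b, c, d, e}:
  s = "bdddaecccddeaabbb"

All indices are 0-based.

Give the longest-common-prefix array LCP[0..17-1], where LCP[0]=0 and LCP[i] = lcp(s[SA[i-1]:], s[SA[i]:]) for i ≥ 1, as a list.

[0, 1, 1, 0, 1, 2, 1, 0, 2, 1, 0, 1, 2, 2, 1, 0, 1]

sorted suffixes:
  #0 SA[0]=12  'aabbb'
  #1 SA[1]=13  'abbb'
  #2 SA[2]=4  'aecccddeaabbb'
  #3 SA[3]=16  'b'
  #4 SA[4]=15  'bb'
  #5 SA[5]=14  'bbb'
  #6 SA[6]=0  'bdddaecccddeaabbb'
  #7 SA[7]=6  'cccddeaabbb'
  #8 SA[8]=7  'ccddeaabbb'
  #9 SA[9]=8  'cddeaabbb'
  #10 SA[10]=3  'daecccddeaabbb'
  #11 SA[11]=2  'ddaecccddeaabbb'
  #12 SA[12]=1  'dddaecccddeaabbb'
  #13 SA[13]=9  'ddeaabbb'
  #14 SA[14]=10  'deaabbb'
  #15 SA[15]=11  'eaabbb'
  #16 SA[16]=5  'ecccddeaabbb'

SA = [12, 13, 4, 16, 15, 14, 0, 6, 7, 8, 3, 2, 1, 9, 10, 11, 5]
rank  pair      lcp
   1  s[12:],s[13:]  1  'a'
   2  s[13:],s[4:]  1  'a'
   3  s[4:],s[16:]  0  ''
   4  s[16:],s[15:]  1  'b'
   5  s[15:],s[14:]  2  'bb'
   6  s[14:],s[0:]  1  'b'
   7  s[0:],s[6:]  0  ''
   8  s[6:],s[7:]  2  'cc'
   9  s[7:],s[8:]  1  'c'
  10  s[8:],s[3:]  0  ''
  11  s[3:],s[2:]  1  'd'
  12  s[2:],s[1:]  2  'dd'
  13  s[1:],s[9:]  2  'dd'
  14  s[9:],s[10:]  1  'd'
  15  s[10:],s[11:]  0  ''
  16  s[11:],s[5:]  1  'e'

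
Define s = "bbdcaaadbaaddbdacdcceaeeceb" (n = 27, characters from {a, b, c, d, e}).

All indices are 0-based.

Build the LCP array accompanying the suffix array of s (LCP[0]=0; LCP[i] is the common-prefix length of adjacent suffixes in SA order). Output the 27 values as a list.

sorted suffixes:
  #0 SA[0]=4  'aaadbaaddbdacdcceaeeceb'
  #1 SA[1]=5  'aadbaaddbdacdcceaeeceb'
  #2 SA[2]=9  'aaddbdacdcceaeeceb'
  #3 SA[3]=15  'acdcceaeeceb'
  #4 SA[4]=6  'adbaaddbdacdcceaeeceb'
  #5 SA[5]=10  'addbdacdcceaeeceb'
  #6 SA[6]=21  'aeeceb'
  #7 SA[7]=26  'b'
  #8 SA[8]=8  'baaddbdacdcceaeeceb'
  #9 SA[9]=0  'bbdcaaadbaaddbdacdcceaeeceb'
  #10 SA[10]=13  'bdacdcceaeeceb'
  #11 SA[11]=1  'bdcaaadbaaddbdacdcceaeeceb'
  #12 SA[12]=3  'caaadbaaddbdacdcceaeeceb'
  #13 SA[13]=18  'cceaeeceb'
  #14 SA[14]=16  'cdcceaeeceb'
  #15 SA[15]=19  'ceaeeceb'
  #16 SA[16]=24  'ceb'
  #17 SA[17]=14  'dacdcceaeeceb'
  #18 SA[18]=7  'dbaaddbdacdcceaeeceb'
  #19 SA[19]=12  'dbdacdcceaeeceb'
  #20 SA[20]=2  'dcaaadbaaddbdacdcceaeeceb'
  #21 SA[21]=17  'dcceaeeceb'
  #22 SA[22]=11  'ddbdacdcceaeeceb'
  #23 SA[23]=20  'eaeeceb'
  #24 SA[24]=25  'eb'
  #25 SA[25]=23  'eceb'
  #26 SA[26]=22  'eeceb'

SA = [4, 5, 9, 15, 6, 10, 21, 26, 8, 0, 13, 1, 3, 18, 16, 19, 24, 14, 7, 12, 2, 17, 11, 20, 25, 23, 22]
i: (SA[i-1],SA[i]) lcp shared
  1: (4,5) 2 'aa'
  2: (5,9) 3 'aad'
  3: (9,15) 1 'a'
  4: (15,6) 1 'a'
  5: (6,10) 2 'ad'
  6: (10,21) 1 'a'
  7: (21,26) 0 ''
  8: (26,8) 1 'b'
  9: (8,0) 1 'b'
  10: (0,13) 1 'b'
  11: (13,1) 2 'bd'
  12: (1,3) 0 ''
  13: (3,18) 1 'c'
  14: (18,16) 1 'c'
  15: (16,19) 1 'c'
  16: (19,24) 2 'ce'
  17: (24,14) 0 ''
  18: (14,7) 1 'd'
  19: (7,12) 2 'db'
  20: (12,2) 1 'd'
  21: (2,17) 2 'dc'
  22: (17,11) 1 'd'
  23: (11,20) 0 ''
  24: (20,25) 1 'e'
  25: (25,23) 1 'e'
  26: (23,22) 1 'e'

[0, 2, 3, 1, 1, 2, 1, 0, 1, 1, 1, 2, 0, 1, 1, 1, 2, 0, 1, 2, 1, 2, 1, 0, 1, 1, 1]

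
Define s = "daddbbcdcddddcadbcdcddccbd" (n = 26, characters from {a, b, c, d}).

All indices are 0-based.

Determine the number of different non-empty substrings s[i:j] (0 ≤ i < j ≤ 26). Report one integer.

sorted suffixes:
  #0 SA[0]=14  'adbcdcddccbd'
  #1 SA[1]=1  'addbbcdcddddcadbcdcddccbd'
  #2 SA[2]=4  'bbcdcddddcadbcdcddccbd'
  #3 SA[3]=16  'bcdcddccbd'
  #4 SA[4]=5  'bcdcddddcadbcdcddccbd'
  #5 SA[5]=24  'bd'
  #6 SA[6]=13  'cadbcdcddccbd'
  #7 SA[7]=23  'cbd'
  #8 SA[8]=22  'ccbd'
  #9 SA[9]=17  'cdcddccbd'
  #10 SA[10]=6  'cdcddddcadbcdcddccbd'
  #11 SA[11]=19  'cddccbd'
  #12 SA[12]=8  'cddddcadbcdcddccbd'
  #13 SA[13]=25  'd'
  #14 SA[14]=0  'daddbbcdcddddcadbcdcddccbd'
  #15 SA[15]=3  'dbbcdcddddcadbcdcddccbd'
  #16 SA[16]=15  'dbcdcddccbd'
  #17 SA[17]=12  'dcadbcdcddccbd'
  #18 SA[18]=21  'dccbd'
  #19 SA[19]=18  'dcddccbd'
  #20 SA[20]=7  'dcddddcadbcdcddccbd'
  #21 SA[21]=2  'ddbbcdcddddcadbcdcddccbd'
  #22 SA[22]=11  'ddcadbcdcddccbd'
  #23 SA[23]=20  'ddccbd'
  #24 SA[24]=10  'dddcadbcdcddccbd'
  #25 SA[25]=9  'ddddcadbcdcddccbd'

SA = [14, 1, 4, 16, 5, 24, 13, 23, 22, 17, 6, 19, 8, 25, 0, 3, 15, 12, 21, 18, 7, 2, 11, 20, 10, 9]
i: (SA[i-1],SA[i]) lcp shared
  1: (14,1) 2 'ad'
  2: (1,4) 0 ''
  3: (4,16) 1 'b'
  4: (16,5) 6 'bcdcdd'
  5: (5,24) 1 'b'
  6: (24,13) 0 ''
  7: (13,23) 1 'c'
  8: (23,22) 1 'c'
  9: (22,17) 1 'c'
  10: (17,6) 5 'cdcdd'
  11: (6,19) 2 'cd'
  12: (19,8) 3 'cdd'
  13: (8,25) 0 ''
  14: (25,0) 1 'd'
  15: (0,3) 1 'd'
  16: (3,15) 2 'db'
  17: (15,12) 1 'd'
  18: (12,21) 2 'dc'
  19: (21,18) 2 'dc'
  20: (18,7) 4 'dcdd'
  21: (7,2) 1 'd'
  22: (2,11) 2 'dd'
  23: (11,20) 3 'ddc'
  24: (20,10) 2 'dd'
  25: (10,9) 3 'ddd'

n(n+1)/2 = 26·27/2 = 351
Σ LCP = 0 + 2 + 0 + 1 + 6 + 1 + 0 + 1 + 1 + 1 + 5 + 2 + 3 + 0 + 1 + 1 + 2 + 1 + 2 + 2 + 4 + 1 + 2 + 3 + 2 + 3 = 47
distinct = 351 − 47 = 304

304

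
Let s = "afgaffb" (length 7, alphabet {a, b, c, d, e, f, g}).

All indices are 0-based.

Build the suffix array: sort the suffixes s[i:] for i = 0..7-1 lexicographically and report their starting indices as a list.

[3, 0, 6, 5, 4, 1, 2]

rank→(start, suffix):
  0 → (3, 'affb')
  1 → (0, 'afgaffb')
  2 → (6, 'b')
  3 → (5, 'fb')
  4 → (4, 'ffb')
  5 → (1, 'fgaffb')
  6 → (2, 'gaffb')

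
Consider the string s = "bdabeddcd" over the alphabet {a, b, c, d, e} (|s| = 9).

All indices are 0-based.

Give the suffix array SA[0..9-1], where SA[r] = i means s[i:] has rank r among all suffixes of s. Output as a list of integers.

rank→(start, suffix):
  0 → (2, 'abeddcd')
  1 → (0, 'bdabeddcd')
  2 → (3, 'beddcd')
  3 → (7, 'cd')
  4 → (8, 'd')
  5 → (1, 'dabeddcd')
  6 → (6, 'dcd')
  7 → (5, 'ddcd')
  8 → (4, 'eddcd')

[2, 0, 3, 7, 8, 1, 6, 5, 4]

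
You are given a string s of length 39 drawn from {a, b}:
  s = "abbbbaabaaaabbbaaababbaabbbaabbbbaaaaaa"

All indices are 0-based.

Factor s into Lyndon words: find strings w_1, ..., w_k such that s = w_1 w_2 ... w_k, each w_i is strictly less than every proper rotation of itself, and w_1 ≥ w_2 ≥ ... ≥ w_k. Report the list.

["abbbb", "aab", "aaaabbbaaababbaabbbaabbbb", "a", "a", "a", "a", "a", "a"]

emit factor 1: 'abbbb' (i=0, period=5)
emit factor 2: 'aab' (i=5, period=3)
emit factor 3: 'aaaabbbaaababbaabbbaabbbb' (i=8, period=25)
emit factor 4: 'a' (i=33, period=1)
emit factor 5: 'a' (i=34, period=1)
emit factor 6: 'a' (i=35, period=1)
emit factor 7: 'a' (i=36, period=1)
emit factor 8: 'a' (i=37, period=1)
emit factor 9: 'a' (i=38, period=1)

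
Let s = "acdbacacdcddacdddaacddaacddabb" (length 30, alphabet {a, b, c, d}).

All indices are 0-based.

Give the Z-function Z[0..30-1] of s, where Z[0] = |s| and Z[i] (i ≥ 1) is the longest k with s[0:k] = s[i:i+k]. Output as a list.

[30, 0, 0, 0, 2, 0, 3, 0, 0, 0, 0, 0, 3, 0, 0, 0, 0, 1, 3, 0, 0, 0, 1, 3, 0, 0, 0, 1, 0, 0]

Z[0]=30
i=1: i≥r, start 0; Z[1]=0
i=2: i≥r, start 0; Z[2]=0
i=3: i≥r, start 0; Z[3]=0
i=4: i≥r, start 0; Z[4]=2 scan→box=[4,6)
i=5: min(r-i=1, Z[1]=0)=0; Z[5]=0
i=6: i≥r, start 0; Z[6]=3 scan→box=[6,9)
i=7: min(r-i=2, Z[1]=0)=0; Z[7]=0
i=8: min(r-i=1, Z[2]=0)=0; Z[8]=0
i=9: i≥r, start 0; Z[9]=0
i=10: i≥r, start 0; Z[10]=0
i=11: i≥r, start 0; Z[11]=0
i=12: i≥r, start 0; Z[12]=3 scan→box=[12,15)
i=13: min(r-i=2, Z[1]=0)=0; Z[13]=0
i=14: min(r-i=1, Z[2]=0)=0; Z[14]=0
i=15: i≥r, start 0; Z[15]=0
i=16: i≥r, start 0; Z[16]=0
i=17: i≥r, start 0; Z[17]=1 scan→box=[17,18)
i=18: i≥r, start 0; Z[18]=3 scan→box=[18,21)
i=19: min(r-i=2, Z[1]=0)=0; Z[19]=0
i=20: min(r-i=1, Z[2]=0)=0; Z[20]=0
i=21: i≥r, start 0; Z[21]=0
i=22: i≥r, start 0; Z[22]=1 scan→box=[22,23)
i=23: i≥r, start 0; Z[23]=3 scan→box=[23,26)
i=24: min(r-i=2, Z[1]=0)=0; Z[24]=0
i=25: min(r-i=1, Z[2]=0)=0; Z[25]=0
i=26: i≥r, start 0; Z[26]=0
i=27: i≥r, start 0; Z[27]=1 scan→box=[27,28)
i=28: i≥r, start 0; Z[28]=0
i=29: i≥r, start 0; Z[29]=0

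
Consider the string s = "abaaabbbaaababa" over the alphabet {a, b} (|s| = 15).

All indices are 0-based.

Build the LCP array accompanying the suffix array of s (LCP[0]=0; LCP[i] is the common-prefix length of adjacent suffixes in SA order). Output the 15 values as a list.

rank | idx | suffix
   0 |  14 | a
   1 |   8 | aaababa
   2 |   2 | aaabbbaaababa
   3 |   9 | aababa
   4 |   3 | aabbbaaababa
   5 |  12 | aba
   6 |   0 | abaaabbbaaababa
   7 |  10 | ababa
   8 |   4 | abbbaaababa
   9 |  13 | ba
  10 |   7 | baaababa
  11 |   1 | baaabbbaaababa
  12 |  11 | baba
  13 |   6 | bbaaababa
  14 |   5 | bbbaaababa

SA = [14, 8, 2, 9, 3, 12, 0, 10, 4, 13, 7, 1, 11, 6, 5]
[i] adj suffixes → lcp
  [1] 14/8 → 1 ('a')
  [2] 8/2 → 4 ('aaab')
  [3] 2/9 → 2 ('aa')
  [4] 9/3 → 3 ('aab')
  [5] 3/12 → 1 ('a')
  [6] 12/0 → 3 ('aba')
  [7] 0/10 → 3 ('aba')
  [8] 10/4 → 2 ('ab')
  [9] 4/13 → 0 ('')
  [10] 13/7 → 2 ('ba')
  [11] 7/1 → 5 ('baaab')
  [12] 1/11 → 2 ('ba')
  [13] 11/6 → 1 ('b')
  [14] 6/5 → 2 ('bb')

[0, 1, 4, 2, 3, 1, 3, 3, 2, 0, 2, 5, 2, 1, 2]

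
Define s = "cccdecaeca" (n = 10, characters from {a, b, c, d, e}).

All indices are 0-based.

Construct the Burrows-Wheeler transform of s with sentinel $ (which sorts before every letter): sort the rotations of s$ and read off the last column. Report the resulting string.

accee$cccad

rank  rotation     last
    0  $cccdecaeca  a
    1  a$cccdecaec  c
    2  aeca$cccdec  c
    3  ca$cccdecae  e
    4  caeca$cccde  e
    5  cccdecaeca$  $
    6  ccdecaeca$c  c
    7  cdecaeca$cc  c
    8  decaeca$ccc  c
    9  eca$cccdeca  a
   10  ecaeca$cccd  d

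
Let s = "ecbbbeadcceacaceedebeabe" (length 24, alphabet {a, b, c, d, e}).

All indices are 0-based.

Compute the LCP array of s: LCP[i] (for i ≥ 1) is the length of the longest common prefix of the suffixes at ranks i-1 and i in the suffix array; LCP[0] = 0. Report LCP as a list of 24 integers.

[0, 1, 2, 1, 0, 2, 1, 2, 3, 0, 1, 1, 1, 2, 0, 1, 0, 1, 2, 2, 1, 1, 1, 1]

rank→(start, suffix):
  0 → (21, 'abe')
  1 → (11, 'acaceedebeabe')
  2 → (13, 'aceedebeabe')
  3 → (6, 'adcceacaceedebeabe')
  4 → (2, 'bbbeadcceacaceedebeabe')
  5 → (3, 'bbeadcceacaceedebeabe')
  6 → (22, 'be')
  7 → (19, 'beabe')
  8 → (4, 'beadcceacaceedebeabe')
  9 → (12, 'caceedebeabe')
  10 → (1, 'cbbbeadcceacaceedebeabe')
  11 → (8, 'cceacaceedebeabe')
  12 → (9, 'ceacaceedebeabe')
  13 → (14, 'ceedebeabe')
  14 → (7, 'dcceacaceedebeabe')
  15 → (17, 'debeabe')
  16 → (23, 'e')
  17 → (20, 'eabe')
  18 → (10, 'eacaceedebeabe')
  19 → (5, 'eadcceacaceedebeabe')
  20 → (18, 'ebeabe')
  21 → (0, 'ecbbbeadcceacaceedebeabe')
  22 → (16, 'edebeabe')
  23 → (15, 'eedebeabe')

SA = [21, 11, 13, 6, 2, 3, 22, 19, 4, 12, 1, 8, 9, 14, 7, 17, 23, 20, 10, 5, 18, 0, 16, 15]
rank  pair      lcp
   1  s[21:],s[11:]  1  'a'
   2  s[11:],s[13:]  2  'ac'
   3  s[13:],s[6:]  1  'a'
   4  s[6:],s[2:]  0  ''
   5  s[2:],s[3:]  2  'bb'
   6  s[3:],s[22:]  1  'b'
   7  s[22:],s[19:]  2  'be'
   8  s[19:],s[4:]  3  'bea'
   9  s[4:],s[12:]  0  ''
  10  s[12:],s[1:]  1  'c'
  11  s[1:],s[8:]  1  'c'
  12  s[8:],s[9:]  1  'c'
  13  s[9:],s[14:]  2  'ce'
  14  s[14:],s[7:]  0  ''
  15  s[7:],s[17:]  1  'd'
  16  s[17:],s[23:]  0  ''
  17  s[23:],s[20:]  1  'e'
  18  s[20:],s[10:]  2  'ea'
  19  s[10:],s[5:]  2  'ea'
  20  s[5:],s[18:]  1  'e'
  21  s[18:],s[0:]  1  'e'
  22  s[0:],s[16:]  1  'e'
  23  s[16:],s[15:]  1  'e'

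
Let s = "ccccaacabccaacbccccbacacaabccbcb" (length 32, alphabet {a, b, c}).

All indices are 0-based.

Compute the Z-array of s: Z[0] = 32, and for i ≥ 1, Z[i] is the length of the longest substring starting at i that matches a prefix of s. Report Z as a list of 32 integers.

[32, 3, 2, 1, 0, 0, 1, 0, 0, 2, 1, 0, 0, 1, 0, 4, 3, 2, 1, 0, 0, 1, 0, 1, 0, 0, 0, 2, 1, 0, 1, 0]

Z[0]=32
i=1: i≥r, start 0; Z[1]=3 grow→box=[1,4)
i=2: min(r-i=2, Z[1]=3)=2; Z[2]=2
i=3: min(r-i=1, Z[2]=2)=1; Z[3]=1
i=4: i≥r, start 0; Z[4]=0
i=5: i≥r, start 0; Z[5]=0
i=6: i≥r, start 0; Z[6]=1 grow→box=[6,7)
i=7: i≥r, start 0; Z[7]=0
i=8: i≥r, start 0; Z[8]=0
i=9: i≥r, start 0; Z[9]=2 grow→box=[9,11)
i=10: min(r-i=1, Z[1]=3)=1; Z[10]=1
i=11: i≥r, start 0; Z[11]=0
i=12: i≥r, start 0; Z[12]=0
i=13: i≥r, start 0; Z[13]=1 grow→box=[13,14)
i=14: i≥r, start 0; Z[14]=0
i=15: i≥r, start 0; Z[15]=4 grow→box=[15,19)
i=16: min(r-i=3, Z[1]=3)=3; Z[16]=3
i=17: min(r-i=2, Z[2]=2)=2; Z[17]=2
i=18: min(r-i=1, Z[3]=1)=1; Z[18]=1
i=19: i≥r, start 0; Z[19]=0
i=20: i≥r, start 0; Z[20]=0
i=21: i≥r, start 0; Z[21]=1 grow→box=[21,22)
i=22: i≥r, start 0; Z[22]=0
i=23: i≥r, start 0; Z[23]=1 grow→box=[23,24)
i=24: i≥r, start 0; Z[24]=0
i=25: i≥r, start 0; Z[25]=0
i=26: i≥r, start 0; Z[26]=0
i=27: i≥r, start 0; Z[27]=2 grow→box=[27,29)
i=28: min(r-i=1, Z[1]=3)=1; Z[28]=1
i=29: i≥r, start 0; Z[29]=0
i=30: i≥r, start 0; Z[30]=1 grow→box=[30,31)
i=31: i≥r, start 0; Z[31]=0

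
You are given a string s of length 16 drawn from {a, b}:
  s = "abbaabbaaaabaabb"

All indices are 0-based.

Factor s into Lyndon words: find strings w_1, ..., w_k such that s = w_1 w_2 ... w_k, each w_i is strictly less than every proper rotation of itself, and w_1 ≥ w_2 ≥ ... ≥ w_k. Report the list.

["abb", "aabb", "aaaabaabb"]

emit factor 1: 'abb' (i=0, period=3)
emit factor 2: 'aabb' (i=3, period=4)
emit factor 3: 'aaaabaabb' (i=7, period=9)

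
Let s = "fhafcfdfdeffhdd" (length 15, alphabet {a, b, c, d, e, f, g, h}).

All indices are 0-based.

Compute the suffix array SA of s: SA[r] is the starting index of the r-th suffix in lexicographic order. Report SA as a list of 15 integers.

[2, 4, 14, 13, 8, 6, 9, 3, 7, 5, 10, 0, 11, 1, 12]

sorted suffixes:
  #0 SA[0]=2  'afcfdfdeffhdd'
  #1 SA[1]=4  'cfdfdeffhdd'
  #2 SA[2]=14  'd'
  #3 SA[3]=13  'dd'
  #4 SA[4]=8  'deffhdd'
  #5 SA[5]=6  'dfdeffhdd'
  #6 SA[6]=9  'effhdd'
  #7 SA[7]=3  'fcfdfdeffhdd'
  #8 SA[8]=7  'fdeffhdd'
  #9 SA[9]=5  'fdfdeffhdd'
  #10 SA[10]=10  'ffhdd'
  #11 SA[11]=0  'fhafcfdfdeffhdd'
  #12 SA[12]=11  'fhdd'
  #13 SA[13]=1  'hafcfdfdeffhdd'
  #14 SA[14]=12  'hdd'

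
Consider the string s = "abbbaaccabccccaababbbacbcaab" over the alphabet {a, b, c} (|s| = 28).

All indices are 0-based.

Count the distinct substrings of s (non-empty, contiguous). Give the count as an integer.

sorted suffixes:
  #0 SA[0]=25  'aab'
  #1 SA[1]=14  'aababbbacbcaab'
  #2 SA[2]=4  'aaccabccccaababbbacbcaab'
  #3 SA[3]=26  'ab'
  #4 SA[4]=15  'ababbbacbcaab'
  #5 SA[5]=0  'abbbaaccabccccaababbbacbcaab'
  #6 SA[6]=17  'abbbacbcaab'
  #7 SA[7]=8  'abccccaababbbacbcaab'
  #8 SA[8]=21  'acbcaab'
  #9 SA[9]=5  'accabccccaababbbacbcaab'
  #10 SA[10]=27  'b'
  #11 SA[11]=3  'baaccabccccaababbbacbcaab'
  #12 SA[12]=16  'babbbacbcaab'
  #13 SA[13]=20  'bacbcaab'
  #14 SA[14]=2  'bbaaccabccccaababbbacbcaab'
  #15 SA[15]=19  'bbacbcaab'
  #16 SA[16]=1  'bbbaaccabccccaababbbacbcaab'
  #17 SA[17]=18  'bbbacbcaab'
  #18 SA[18]=23  'bcaab'
  #19 SA[19]=9  'bccccaababbbacbcaab'
  #20 SA[20]=24  'caab'
  #21 SA[21]=13  'caababbbacbcaab'
  #22 SA[22]=7  'cabccccaababbbacbcaab'
  #23 SA[23]=22  'cbcaab'
  #24 SA[24]=12  'ccaababbbacbcaab'
  #25 SA[25]=6  'ccabccccaababbbacbcaab'
  #26 SA[26]=11  'cccaababbbacbcaab'
  #27 SA[27]=10  'ccccaababbbacbcaab'

SA = [25, 14, 4, 26, 15, 0, 17, 8, 21, 5, 27, 3, 16, 20, 2, 19, 1, 18, 23, 9, 24, 13, 7, 22, 12, 6, 11, 10]
[i] adj suffixes → lcp
  [1] 25/14 → 3 ('aab')
  [2] 14/4 → 2 ('aa')
  [3] 4/26 → 1 ('a')
  [4] 26/15 → 2 ('ab')
  [5] 15/0 → 2 ('ab')
  [6] 0/17 → 5 ('abbba')
  [7] 17/8 → 2 ('ab')
  [8] 8/21 → 1 ('a')
  [9] 21/5 → 2 ('ac')
  [10] 5/27 → 0 ('')
  [11] 27/3 → 1 ('b')
  [12] 3/16 → 2 ('ba')
  [13] 16/20 → 2 ('ba')
  [14] 20/2 → 1 ('b')
  [15] 2/19 → 3 ('bba')
  [16] 19/1 → 2 ('bb')
  [17] 1/18 → 4 ('bbba')
  [18] 18/23 → 1 ('b')
  [19] 23/9 → 2 ('bc')
  [20] 9/24 → 0 ('')
  [21] 24/13 → 4 ('caab')
  [22] 13/7 → 2 ('ca')
  [23] 7/22 → 1 ('c')
  [24] 22/12 → 1 ('c')
  [25] 12/6 → 3 ('cca')
  [26] 6/11 → 2 ('cc')
  [27] 11/10 → 3 ('ccc')

n(n+1)/2 = 28·29/2 = 406
Σ LCP = 0 + 3 + 2 + 1 + 2 + 2 + 5 + 2 + 1 + 2 + 0 + 1 + 2 + 2 + 1 + 3 + 2 + 4 + 1 + 2 + 0 + 4 + 2 + 1 + 1 + 3 + 2 + 3 = 54
distinct = 406 − 54 = 352

352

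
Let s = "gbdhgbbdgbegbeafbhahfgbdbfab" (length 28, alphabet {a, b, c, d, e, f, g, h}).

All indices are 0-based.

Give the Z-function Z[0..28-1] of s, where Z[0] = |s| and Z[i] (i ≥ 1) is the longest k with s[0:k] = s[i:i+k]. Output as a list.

Z[0]=28
i=1: fresh scan; Z[1]=0
i=2: fresh scan; Z[2]=0
i=3: fresh scan; Z[3]=0
i=4: fresh scan; Z[4]=2 grow→box=[4,6)
i=5: min(r-i=1, Z[1]=0)=0; Z[5]=0
i=6: fresh scan; Z[6]=0
i=7: fresh scan; Z[7]=0
i=8: fresh scan; Z[8]=2 grow→box=[8,10)
i=9: min(r-i=1, Z[1]=0)=0; Z[9]=0
i=10: fresh scan; Z[10]=0
i=11: fresh scan; Z[11]=2 grow→box=[11,13)
i=12: min(r-i=1, Z[1]=0)=0; Z[12]=0
i=13: fresh scan; Z[13]=0
i=14: fresh scan; Z[14]=0
i=15: fresh scan; Z[15]=0
i=16: fresh scan; Z[16]=0
i=17: fresh scan; Z[17]=0
i=18: fresh scan; Z[18]=0
i=19: fresh scan; Z[19]=0
i=20: fresh scan; Z[20]=0
i=21: fresh scan; Z[21]=3 grow→box=[21,24)
i=22: min(r-i=2, Z[1]=0)=0; Z[22]=0
i=23: min(r-i=1, Z[2]=0)=0; Z[23]=0
i=24: fresh scan; Z[24]=0
i=25: fresh scan; Z[25]=0
i=26: fresh scan; Z[26]=0
i=27: fresh scan; Z[27]=0

[28, 0, 0, 0, 2, 0, 0, 0, 2, 0, 0, 2, 0, 0, 0, 0, 0, 0, 0, 0, 0, 3, 0, 0, 0, 0, 0, 0]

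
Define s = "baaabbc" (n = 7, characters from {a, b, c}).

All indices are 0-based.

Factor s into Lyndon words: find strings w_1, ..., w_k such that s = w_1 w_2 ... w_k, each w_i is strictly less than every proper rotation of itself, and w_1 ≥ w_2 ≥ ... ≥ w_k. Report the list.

emit factor 1: 'b' (i=0, period=1)
emit factor 2: 'aaabbc' (i=1, period=6)

["b", "aaabbc"]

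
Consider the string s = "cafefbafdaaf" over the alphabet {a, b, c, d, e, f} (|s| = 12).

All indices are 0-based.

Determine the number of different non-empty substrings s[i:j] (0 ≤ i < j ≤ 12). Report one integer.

sorted suffixes:
  #0 SA[0]=9  'aaf'
  #1 SA[1]=10  'af'
  #2 SA[2]=6  'afdaaf'
  #3 SA[3]=1  'afefbafdaaf'
  #4 SA[4]=5  'bafdaaf'
  #5 SA[5]=0  'cafefbafdaaf'
  #6 SA[6]=8  'daaf'
  #7 SA[7]=3  'efbafdaaf'
  #8 SA[8]=11  'f'
  #9 SA[9]=4  'fbafdaaf'
  #10 SA[10]=7  'fdaaf'
  #11 SA[11]=2  'fefbafdaaf'

SA = [9, 10, 6, 1, 5, 0, 8, 3, 11, 4, 7, 2]
i: (SA[i-1],SA[i]) lcp shared
  1: (9,10) 1 'a'
  2: (10,6) 2 'af'
  3: (6,1) 2 'af'
  4: (1,5) 0 ''
  5: (5,0) 0 ''
  6: (0,8) 0 ''
  7: (8,3) 0 ''
  8: (3,11) 0 ''
  9: (11,4) 1 'f'
  10: (4,7) 1 'f'
  11: (7,2) 1 'f'

n(n+1)/2 = 12·13/2 = 78
Σ LCP = 0 + 1 + 2 + 2 + 0 + 0 + 0 + 0 + 0 + 1 + 1 + 1 = 8
distinct = 78 − 8 = 70

70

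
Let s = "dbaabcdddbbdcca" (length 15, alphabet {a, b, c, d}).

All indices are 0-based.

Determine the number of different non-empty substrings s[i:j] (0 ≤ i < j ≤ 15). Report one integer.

107

rank | idx | suffix
   0 |  14 | a
   1 |   2 | aabcdddbbdcca
   2 |   3 | abcdddbbdcca
   3 |   1 | baabcdddbbdcca
   4 |   9 | bbdcca
   5 |   4 | bcdddbbdcca
   6 |  10 | bdcca
   7 |  13 | ca
   8 |  12 | cca
   9 |   5 | cdddbbdcca
  10 |   0 | dbaabcdddbbdcca
  11 |   8 | dbbdcca
  12 |  11 | dcca
  13 |   7 | ddbbdcca
  14 |   6 | dddbbdcca

SA = [14, 2, 3, 1, 9, 4, 10, 13, 12, 5, 0, 8, 11, 7, 6]
[i] adj suffixes → lcp
  [1] 14/2 → 1 ('a')
  [2] 2/3 → 1 ('a')
  [3] 3/1 → 0 ('')
  [4] 1/9 → 1 ('b')
  [5] 9/4 → 1 ('b')
  [6] 4/10 → 1 ('b')
  [7] 10/13 → 0 ('')
  [8] 13/12 → 1 ('c')
  [9] 12/5 → 1 ('c')
  [10] 5/0 → 0 ('')
  [11] 0/8 → 2 ('db')
  [12] 8/11 → 1 ('d')
  [13] 11/7 → 1 ('d')
  [14] 7/6 → 2 ('dd')

n(n+1)/2 = 15·16/2 = 120
Σ LCP = 0 + 1 + 1 + 0 + 1 + 1 + 1 + 0 + 1 + 1 + 0 + 2 + 1 + 1 + 2 = 13
distinct = 120 − 13 = 107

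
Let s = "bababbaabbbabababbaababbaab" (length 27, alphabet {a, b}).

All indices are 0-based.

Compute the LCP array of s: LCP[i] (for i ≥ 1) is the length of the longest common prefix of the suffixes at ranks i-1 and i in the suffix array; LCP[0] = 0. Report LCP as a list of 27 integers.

[0, 3, 3, 1, 2, 4, 8, 8, 2, 6, 6, 3, 0, 1, 4, 4, 2, 5, 9, 3, 7, 7, 1, 5, 5, 3, 2]

rank | idx | suffix
   0 |  24 | aab
   1 |  18 | aababbaab
   2 |   6 | aabbbabababbaababbaab
   3 |  25 | ab
   4 |  11 | abababbaababbaab
   5 |  19 | ababbaab
   6 |  13 | ababbaababbaab
   7 |   1 | ababbaabbbabababbaababbaab
   8 |  21 | abbaab
   9 |  15 | abbaababbaab
  10 |   3 | abbaabbbabababbaababbaab
  11 |   7 | abbbabababbaababbaab
  12 |  26 | b
  13 |  23 | baab
  14 |  17 | baababbaab
  15 |   5 | baabbbabababbaababbaab
  16 |  10 | babababbaababbaab
  17 |  12 | bababbaababbaab
  18 |   0 | bababbaabbbabababbaababbaab
  19 |  20 | babbaab
  20 |  14 | babbaababbaab
  21 |   2 | babbaabbbabababbaababbaab
  22 |  22 | bbaab
  23 |  16 | bbaababbaab
  24 |   4 | bbaabbbabababbaababbaab
  25 |   9 | bbabababbaababbaab
  26 |   8 | bbbabababbaababbaab

SA = [24, 18, 6, 25, 11, 19, 13, 1, 21, 15, 3, 7, 26, 23, 17, 5, 10, 12, 0, 20, 14, 2, 22, 16, 4, 9, 8]
rank  pair      lcp
   1  s[24:],s[18:]  3  'aab'
   2  s[18:],s[6:]  3  'aab'
   3  s[6:],s[25:]  1  'a'
   4  s[25:],s[11:]  2  'ab'
   5  s[11:],s[19:]  4  'abab'
   6  s[19:],s[13:]  8  'ababbaab'
   7  s[13:],s[1:]  8  'ababbaab'
   8  s[1:],s[21:]  2  'ab'
   9  s[21:],s[15:]  6  'abbaab'
  10  s[15:],s[3:]  6  'abbaab'
  11  s[3:],s[7:]  3  'abb'
  12  s[7:],s[26:]  0  ''
  13  s[26:],s[23:]  1  'b'
  14  s[23:],s[17:]  4  'baab'
  15  s[17:],s[5:]  4  'baab'
  16  s[5:],s[10:]  2  'ba'
  17  s[10:],s[12:]  5  'babab'
  18  s[12:],s[0:]  9  'bababbaab'
  19  s[0:],s[20:]  3  'bab'
  20  s[20:],s[14:]  7  'babbaab'
  21  s[14:],s[2:]  7  'babbaab'
  22  s[2:],s[22:]  1  'b'
  23  s[22:],s[16:]  5  'bbaab'
  24  s[16:],s[4:]  5  'bbaab'
  25  s[4:],s[9:]  3  'bba'
  26  s[9:],s[8:]  2  'bb'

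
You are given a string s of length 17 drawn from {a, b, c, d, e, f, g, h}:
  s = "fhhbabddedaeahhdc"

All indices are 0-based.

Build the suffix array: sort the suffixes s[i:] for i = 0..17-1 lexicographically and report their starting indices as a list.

rank→(start, suffix):
  0 → (4, 'abddedaeahhdc')
  1 → (10, 'aeahhdc')
  2 → (12, 'ahhdc')
  3 → (3, 'babddedaeahhdc')
  4 → (5, 'bddedaeahhdc')
  5 → (16, 'c')
  6 → (9, 'daeahhdc')
  7 → (15, 'dc')
  8 → (6, 'ddedaeahhdc')
  9 → (7, 'dedaeahhdc')
  10 → (11, 'eahhdc')
  11 → (8, 'edaeahhdc')
  12 → (0, 'fhhbabddedaeahhdc')
  13 → (2, 'hbabddedaeahhdc')
  14 → (14, 'hdc')
  15 → (1, 'hhbabddedaeahhdc')
  16 → (13, 'hhdc')

[4, 10, 12, 3, 5, 16, 9, 15, 6, 7, 11, 8, 0, 2, 14, 1, 13]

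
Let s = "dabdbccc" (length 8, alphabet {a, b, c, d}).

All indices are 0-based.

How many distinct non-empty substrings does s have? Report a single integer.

31

rank→(start, suffix):
  0 → (1, 'abdbccc')
  1 → (4, 'bccc')
  2 → (2, 'bdbccc')
  3 → (7, 'c')
  4 → (6, 'cc')
  5 → (5, 'ccc')
  6 → (0, 'dabdbccc')
  7 → (3, 'dbccc')

SA = [1, 4, 2, 7, 6, 5, 0, 3]
[i] adj suffixes → lcp
  [1] 1/4 → 0 ('')
  [2] 4/2 → 1 ('b')
  [3] 2/7 → 0 ('')
  [4] 7/6 → 1 ('c')
  [5] 6/5 → 2 ('cc')
  [6] 5/0 → 0 ('')
  [7] 0/3 → 1 ('d')

n(n+1)/2 = 8·9/2 = 36
Σ LCP = 0 + 0 + 1 + 0 + 1 + 2 + 0 + 1 = 5
distinct = 36 − 5 = 31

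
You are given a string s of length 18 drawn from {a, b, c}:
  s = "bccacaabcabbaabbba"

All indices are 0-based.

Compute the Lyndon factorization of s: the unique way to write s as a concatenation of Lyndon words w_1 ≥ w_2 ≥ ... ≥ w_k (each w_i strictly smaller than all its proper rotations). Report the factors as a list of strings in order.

["bcc", "ac", "aabcabb", "aabbb", "a"]

emit factor 1: 'bcc' (i=0, period=3)
emit factor 2: 'ac' (i=3, period=2)
emit factor 3: 'aabcabb' (i=5, period=7)
emit factor 4: 'aabbb' (i=12, period=5)
emit factor 5: 'a' (i=17, period=1)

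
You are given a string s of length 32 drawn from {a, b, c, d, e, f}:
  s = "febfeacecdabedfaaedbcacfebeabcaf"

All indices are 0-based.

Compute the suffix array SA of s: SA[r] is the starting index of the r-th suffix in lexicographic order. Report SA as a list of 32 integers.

rank | idx | suffix
   0 |  15 | aaedbcacfebeabcaf
   1 |  27 | abcaf
   2 |  10 | abedfaaedbcacfebeabcaf
   3 |   5 | acecdabedfaaedbcacfebeabcaf
   4 |  21 | acfebeabcaf
   5 |  16 | aedbcacfebeabcaf
   6 |  30 | af
   7 |  19 | bcacfebeabcaf
   8 |  28 | bcaf
   9 |  25 | beabcaf
  10 |  11 | bedfaaedbcacfebeabcaf
  11 |   2 | bfeacecdabedfaaedbcacfebeabcaf
  12 |  20 | cacfebeabcaf
  13 |  29 | caf
  14 |   8 | cdabedfaaedbcacfebeabcaf
  15 |   6 | cecdabedfaaedbcacfebeabcaf
  16 |  22 | cfebeabcaf
  17 |   9 | dabedfaaedbcacfebeabcaf
  18 |  18 | dbcacfebeabcaf
  19 |  13 | dfaaedbcacfebeabcaf
  20 |  26 | eabcaf
  21 |   4 | eacecdabedfaaedbcacfebeabcaf
  22 |  24 | ebeabcaf
  23 |   1 | ebfeacecdabedfaaedbcacfebeabcaf
  24 |   7 | ecdabedfaaedbcacfebeabcaf
  25 |  17 | edbcacfebeabcaf
  26 |  12 | edfaaedbcacfebeabcaf
  27 |  31 | f
  28 |  14 | faaedbcacfebeabcaf
  29 |   3 | feacecdabedfaaedbcacfebeabcaf
  30 |  23 | febeabcaf
  31 |   0 | febfeacecdabedfaaedbcacfebeabcaf

[15, 27, 10, 5, 21, 16, 30, 19, 28, 25, 11, 2, 20, 29, 8, 6, 22, 9, 18, 13, 26, 4, 24, 1, 7, 17, 12, 31, 14, 3, 23, 0]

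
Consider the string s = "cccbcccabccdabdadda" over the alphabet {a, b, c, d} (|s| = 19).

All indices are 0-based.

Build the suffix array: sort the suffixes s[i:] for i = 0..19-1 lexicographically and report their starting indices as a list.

[18, 7, 12, 15, 3, 8, 13, 6, 2, 5, 1, 4, 0, 9, 10, 17, 11, 14, 16]

sorted suffixes:
  #0 SA[0]=18  'a'
  #1 SA[1]=7  'abccdabdadda'
  #2 SA[2]=12  'abdadda'
  #3 SA[3]=15  'adda'
  #4 SA[4]=3  'bcccabccdabdadda'
  #5 SA[5]=8  'bccdabdadda'
  #6 SA[6]=13  'bdadda'
  #7 SA[7]=6  'cabccdabdadda'
  #8 SA[8]=2  'cbcccabccdabdadda'
  #9 SA[9]=5  'ccabccdabdadda'
  #10 SA[10]=1  'ccbcccabccdabdadda'
  #11 SA[11]=4  'cccabccdabdadda'
  #12 SA[12]=0  'cccbcccabccdabdadda'
  #13 SA[13]=9  'ccdabdadda'
  #14 SA[14]=10  'cdabdadda'
  #15 SA[15]=17  'da'
  #16 SA[16]=11  'dabdadda'
  #17 SA[17]=14  'dadda'
  #18 SA[18]=16  'dda'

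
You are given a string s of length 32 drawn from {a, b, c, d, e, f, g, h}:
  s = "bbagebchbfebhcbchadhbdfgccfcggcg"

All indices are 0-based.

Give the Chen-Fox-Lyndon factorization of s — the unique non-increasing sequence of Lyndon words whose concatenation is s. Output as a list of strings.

["b", "b", "agebchbfebhcbch", "adhbdfgccfcggcg"]

emit factor 1: 'b' (i=0, period=1)
emit factor 2: 'b' (i=1, period=1)
emit factor 3: 'agebchbfebhcbch' (i=2, period=15)
emit factor 4: 'adhbdfgccfcggcg' (i=17, period=15)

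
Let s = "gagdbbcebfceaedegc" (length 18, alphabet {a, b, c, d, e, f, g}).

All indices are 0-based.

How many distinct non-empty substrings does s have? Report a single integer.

159

sorted suffixes:
  #0 SA[0]=12  'aedegc'
  #1 SA[1]=1  'agdbbcebfceaedegc'
  #2 SA[2]=4  'bbcebfceaedegc'
  #3 SA[3]=5  'bcebfceaedegc'
  #4 SA[4]=8  'bfceaedegc'
  #5 SA[5]=17  'c'
  #6 SA[6]=10  'ceaedegc'
  #7 SA[7]=6  'cebfceaedegc'
  #8 SA[8]=3  'dbbcebfceaedegc'
  #9 SA[9]=14  'degc'
  #10 SA[10]=11  'eaedegc'
  #11 SA[11]=7  'ebfceaedegc'
  #12 SA[12]=13  'edegc'
  #13 SA[13]=15  'egc'
  #14 SA[14]=9  'fceaedegc'
  #15 SA[15]=0  'gagdbbcebfceaedegc'
  #16 SA[16]=16  'gc'
  #17 SA[17]=2  'gdbbcebfceaedegc'

SA = [12, 1, 4, 5, 8, 17, 10, 6, 3, 14, 11, 7, 13, 15, 9, 0, 16, 2]
i: (SA[i-1],SA[i]) lcp shared
  1: (12,1) 1 'a'
  2: (1,4) 0 ''
  3: (4,5) 1 'b'
  4: (5,8) 1 'b'
  5: (8,17) 0 ''
  6: (17,10) 1 'c'
  7: (10,6) 2 'ce'
  8: (6,3) 0 ''
  9: (3,14) 1 'd'
  10: (14,11) 0 ''
  11: (11,7) 1 'e'
  12: (7,13) 1 'e'
  13: (13,15) 1 'e'
  14: (15,9) 0 ''
  15: (9,0) 0 ''
  16: (0,16) 1 'g'
  17: (16,2) 1 'g'

n(n+1)/2 = 18·19/2 = 171
Σ LCP = 0 + 1 + 0 + 1 + 1 + 0 + 1 + 2 + 0 + 1 + 0 + 1 + 1 + 1 + 0 + 0 + 1 + 1 = 12
distinct = 171 − 12 = 159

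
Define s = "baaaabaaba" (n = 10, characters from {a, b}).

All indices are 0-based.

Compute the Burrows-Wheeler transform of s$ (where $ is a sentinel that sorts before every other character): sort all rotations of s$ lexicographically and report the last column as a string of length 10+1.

rank  rotation     last
    0  $baaaabaaba  a
    1  a$baaaabaab  b
    2  aaaabaaba$b  b
    3  aaabaaba$ba  a
    4  aaba$baaaab  b
    5  aabaaba$baa  a
    6  aba$baaaaba  a
    7  abaaba$baaa  a
    8  ba$baaaabaa  a
    9  baaaabaaba$  $
   10  baaba$baaaa  a

abbabaaaa$a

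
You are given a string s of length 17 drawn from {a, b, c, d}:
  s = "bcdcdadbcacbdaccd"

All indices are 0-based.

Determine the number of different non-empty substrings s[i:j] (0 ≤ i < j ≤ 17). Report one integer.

135

sorted suffixes:
  #0 SA[0]=9  'acbdaccd'
  #1 SA[1]=13  'accd'
  #2 SA[2]=5  'adbcacbdaccd'
  #3 SA[3]=7  'bcacbdaccd'
  #4 SA[4]=0  'bcdcdadbcacbdaccd'
  #5 SA[5]=11  'bdaccd'
  #6 SA[6]=8  'cacbdaccd'
  #7 SA[7]=10  'cbdaccd'
  #8 SA[8]=14  'ccd'
  #9 SA[9]=15  'cd'
  #10 SA[10]=3  'cdadbcacbdaccd'
  #11 SA[11]=1  'cdcdadbcacbdaccd'
  #12 SA[12]=16  'd'
  #13 SA[13]=12  'daccd'
  #14 SA[14]=4  'dadbcacbdaccd'
  #15 SA[15]=6  'dbcacbdaccd'
  #16 SA[16]=2  'dcdadbcacbdaccd'

SA = [9, 13, 5, 7, 0, 11, 8, 10, 14, 15, 3, 1, 16, 12, 4, 6, 2]
i: (SA[i-1],SA[i]) lcp shared
  1: (9,13) 2 'ac'
  2: (13,5) 1 'a'
  3: (5,7) 0 ''
  4: (7,0) 2 'bc'
  5: (0,11) 1 'b'
  6: (11,8) 0 ''
  7: (8,10) 1 'c'
  8: (10,14) 1 'c'
  9: (14,15) 1 'c'
  10: (15,3) 2 'cd'
  11: (3,1) 2 'cd'
  12: (1,16) 0 ''
  13: (16,12) 1 'd'
  14: (12,4) 2 'da'
  15: (4,6) 1 'd'
  16: (6,2) 1 'd'

n(n+1)/2 = 17·18/2 = 153
Σ LCP = 0 + 2 + 1 + 0 + 2 + 1 + 0 + 1 + 1 + 1 + 2 + 2 + 0 + 1 + 2 + 1 + 1 = 18
distinct = 153 − 18 = 135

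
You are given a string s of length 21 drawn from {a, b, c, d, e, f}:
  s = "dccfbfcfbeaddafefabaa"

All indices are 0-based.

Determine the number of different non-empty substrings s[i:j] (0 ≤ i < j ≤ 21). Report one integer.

sorted suffixes:
  #0 SA[0]=20  'a'
  #1 SA[1]=19  'aa'
  #2 SA[2]=17  'abaa'
  #3 SA[3]=10  'addafefabaa'
  #4 SA[4]=13  'afefabaa'
  #5 SA[5]=18  'baa'
  #6 SA[6]=8  'beaddafefabaa'
  #7 SA[7]=4  'bfcfbeaddafefabaa'
  #8 SA[8]=1  'ccfbfcfbeaddafefabaa'
  #9 SA[9]=6  'cfbeaddafefabaa'
  #10 SA[10]=2  'cfbfcfbeaddafefabaa'
  #11 SA[11]=12  'dafefabaa'
  #12 SA[12]=0  'dccfbfcfbeaddafefabaa'
  #13 SA[13]=11  'ddafefabaa'
  #14 SA[14]=9  'eaddafefabaa'
  #15 SA[15]=15  'efabaa'
  #16 SA[16]=16  'fabaa'
  #17 SA[17]=7  'fbeaddafefabaa'
  #18 SA[18]=3  'fbfcfbeaddafefabaa'
  #19 SA[19]=5  'fcfbeaddafefabaa'
  #20 SA[20]=14  'fefabaa'

SA = [20, 19, 17, 10, 13, 18, 8, 4, 1, 6, 2, 12, 0, 11, 9, 15, 16, 7, 3, 5, 14]
rank  pair      lcp
   1  s[20:],s[19:]  1  'a'
   2  s[19:],s[17:]  1  'a'
   3  s[17:],s[10:]  1  'a'
   4  s[10:],s[13:]  1  'a'
   5  s[13:],s[18:]  0  ''
   6  s[18:],s[8:]  1  'b'
   7  s[8:],s[4:]  1  'b'
   8  s[4:],s[1:]  0  ''
   9  s[1:],s[6:]  1  'c'
  10  s[6:],s[2:]  3  'cfb'
  11  s[2:],s[12:]  0  ''
  12  s[12:],s[0:]  1  'd'
  13  s[0:],s[11:]  1  'd'
  14  s[11:],s[9:]  0  ''
  15  s[9:],s[15:]  1  'e'
  16  s[15:],s[16:]  0  ''
  17  s[16:],s[7:]  1  'f'
  18  s[7:],s[3:]  2  'fb'
  19  s[3:],s[5:]  1  'f'
  20  s[5:],s[14:]  1  'f'

n(n+1)/2 = 21·22/2 = 231
Σ LCP = 0 + 1 + 1 + 1 + 1 + 0 + 1 + 1 + 0 + 1 + 3 + 0 + 1 + 1 + 0 + 1 + 0 + 1 + 2 + 1 + 1 = 18
distinct = 231 − 18 = 213

213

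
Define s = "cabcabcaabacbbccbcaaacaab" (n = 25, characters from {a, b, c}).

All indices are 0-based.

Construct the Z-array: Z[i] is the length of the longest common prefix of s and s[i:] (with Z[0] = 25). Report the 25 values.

Z[0]=25
i=1: i≥r, start 0; Z[1]=0
i=2: i≥r, start 0; Z[2]=0
i=3: i≥r, start 0; Z[3]=5 grow→box=[3,8)
i=4: min(r-i=4, Z[1]=0)=0; Z[4]=0
i=5: min(r-i=3, Z[2]=0)=0; Z[5]=0
i=6: min(r-i=2, Z[3]=5)=2; Z[6]=2
i=7: min(r-i=1, Z[4]=0)=0; Z[7]=0
i=8: i≥r, start 0; Z[8]=0
i=9: i≥r, start 0; Z[9]=0
i=10: i≥r, start 0; Z[10]=0
i=11: i≥r, start 0; Z[11]=1 grow→box=[11,12)
i=12: i≥r, start 0; Z[12]=0
i=13: i≥r, start 0; Z[13]=0
i=14: i≥r, start 0; Z[14]=1 grow→box=[14,15)
i=15: i≥r, start 0; Z[15]=1 grow→box=[15,16)
i=16: i≥r, start 0; Z[16]=0
i=17: i≥r, start 0; Z[17]=2 grow→box=[17,19)
i=18: min(r-i=1, Z[1]=0)=0; Z[18]=0
i=19: i≥r, start 0; Z[19]=0
i=20: i≥r, start 0; Z[20]=0
i=21: i≥r, start 0; Z[21]=2 grow→box=[21,23)
i=22: min(r-i=1, Z[1]=0)=0; Z[22]=0
i=23: i≥r, start 0; Z[23]=0
i=24: i≥r, start 0; Z[24]=0

[25, 0, 0, 5, 0, 0, 2, 0, 0, 0, 0, 1, 0, 0, 1, 1, 0, 2, 0, 0, 0, 2, 0, 0, 0]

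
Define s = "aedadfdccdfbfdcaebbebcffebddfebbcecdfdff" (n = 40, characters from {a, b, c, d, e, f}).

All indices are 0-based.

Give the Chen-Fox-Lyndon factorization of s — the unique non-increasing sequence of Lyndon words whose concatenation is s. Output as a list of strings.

emit factor 1: 'aed' (i=0, period=3)
emit factor 2: 'adfdccdfbfdcaebbebcffebddfebbcecdfdff' (i=3, period=37)

["aed", "adfdccdfbfdcaebbebcffebddfebbcecdfdff"]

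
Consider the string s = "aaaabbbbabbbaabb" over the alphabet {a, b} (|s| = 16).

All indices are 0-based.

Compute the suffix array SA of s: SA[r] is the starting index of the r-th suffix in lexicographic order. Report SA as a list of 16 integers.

sorted suffixes:
  #0 SA[0]=0  'aaaabbbbabbbaabb'
  #1 SA[1]=1  'aaabbbbabbbaabb'
  #2 SA[2]=12  'aabb'
  #3 SA[3]=2  'aabbbbabbbaabb'
  #4 SA[4]=13  'abb'
  #5 SA[5]=8  'abbbaabb'
  #6 SA[6]=3  'abbbbabbbaabb'
  #7 SA[7]=15  'b'
  #8 SA[8]=11  'baabb'
  #9 SA[9]=7  'babbbaabb'
  #10 SA[10]=14  'bb'
  #11 SA[11]=10  'bbaabb'
  #12 SA[12]=6  'bbabbbaabb'
  #13 SA[13]=9  'bbbaabb'
  #14 SA[14]=5  'bbbabbbaabb'
  #15 SA[15]=4  'bbbbabbbaabb'

[0, 1, 12, 2, 13, 8, 3, 15, 11, 7, 14, 10, 6, 9, 5, 4]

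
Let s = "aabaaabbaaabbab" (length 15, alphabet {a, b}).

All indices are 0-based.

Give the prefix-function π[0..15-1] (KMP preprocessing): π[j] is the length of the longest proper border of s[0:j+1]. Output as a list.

π[0] = 0
j=1 s[j]='a': π[1]=1 (border 'a')
j=2 s[j]='b': k: 1→0; π[2]=0 (border '')
j=3 s[j]='a': π[3]=1 (border 'a')
j=4 s[j]='a': π[4]=2 (border 'aa')
j=5 s[j]='a': k: 2→1; π[5]=2 (border 'aa')
j=6 s[j]='b': π[6]=3 (border 'aab')
j=7 s[j]='b': k: 3→0; π[7]=0 (border '')
j=8 s[j]='a': π[8]=1 (border 'a')
j=9 s[j]='a': π[9]=2 (border 'aa')
j=10 s[j]='a': k: 2→1; π[10]=2 (border 'aa')
j=11 s[j]='b': π[11]=3 (border 'aab')
j=12 s[j]='b': k: 3→0; π[12]=0 (border '')
j=13 s[j]='a': π[13]=1 (border 'a')
j=14 s[j]='b': k: 1→0; π[14]=0 (border '')

[0, 1, 0, 1, 2, 2, 3, 0, 1, 2, 2, 3, 0, 1, 0]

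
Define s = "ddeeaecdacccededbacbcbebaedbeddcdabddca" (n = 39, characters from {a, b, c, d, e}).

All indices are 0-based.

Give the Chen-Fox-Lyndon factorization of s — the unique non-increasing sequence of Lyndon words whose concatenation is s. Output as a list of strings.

["ddee", "aecd", "acccededb", "acbcbebaedbeddcd", "abddc", "a"]

emit factor 1: 'ddee' (i=0, period=4)
emit factor 2: 'aecd' (i=4, period=4)
emit factor 3: 'acccededb' (i=8, period=9)
emit factor 4: 'acbcbebaedbeddcd' (i=17, period=16)
emit factor 5: 'abddc' (i=33, period=5)
emit factor 6: 'a' (i=38, period=1)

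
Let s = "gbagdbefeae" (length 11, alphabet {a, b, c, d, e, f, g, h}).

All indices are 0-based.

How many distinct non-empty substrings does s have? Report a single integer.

sorted suffixes:
  #0 SA[0]=9  'ae'
  #1 SA[1]=2  'agdbefeae'
  #2 SA[2]=1  'bagdbefeae'
  #3 SA[3]=5  'befeae'
  #4 SA[4]=4  'dbefeae'
  #5 SA[5]=10  'e'
  #6 SA[6]=8  'eae'
  #7 SA[7]=6  'efeae'
  #8 SA[8]=7  'feae'
  #9 SA[9]=0  'gbagdbefeae'
  #10 SA[10]=3  'gdbefeae'

SA = [9, 2, 1, 5, 4, 10, 8, 6, 7, 0, 3]
i: (SA[i-1],SA[i]) lcp shared
  1: (9,2) 1 'a'
  2: (2,1) 0 ''
  3: (1,5) 1 'b'
  4: (5,4) 0 ''
  5: (4,10) 0 ''
  6: (10,8) 1 'e'
  7: (8,6) 1 'e'
  8: (6,7) 0 ''
  9: (7,0) 0 ''
  10: (0,3) 1 'g'

n(n+1)/2 = 11·12/2 = 66
Σ LCP = 0 + 1 + 0 + 1 + 0 + 0 + 1 + 1 + 0 + 0 + 1 = 5
distinct = 66 − 5 = 61

61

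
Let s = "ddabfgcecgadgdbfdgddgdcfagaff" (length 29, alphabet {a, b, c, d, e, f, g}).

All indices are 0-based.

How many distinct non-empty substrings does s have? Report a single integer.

sorted suffixes:
  #0 SA[0]=2  'abfgcecgadgdbfdgddgdcfagaff'
  #1 SA[1]=10  'adgdbfdgddgdcfagaff'
  #2 SA[2]=26  'aff'
  #3 SA[3]=24  'agaff'
  #4 SA[4]=14  'bfdgddgdcfagaff'
  #5 SA[5]=3  'bfgcecgadgdbfdgddgdcfagaff'
  #6 SA[6]=6  'cecgadgdbfdgddgdcfagaff'
  #7 SA[7]=22  'cfagaff'
  #8 SA[8]=8  'cgadgdbfdgddgdcfagaff'
  #9 SA[9]=1  'dabfgcecgadgdbfdgddgdcfagaff'
  #10 SA[10]=13  'dbfdgddgdcfagaff'
  #11 SA[11]=21  'dcfagaff'
  #12 SA[12]=0  'ddabfgcecgadgdbfdgddgdcfagaff'
  #13 SA[13]=18  'ddgdcfagaff'
  #14 SA[14]=11  'dgdbfdgddgdcfagaff'
  #15 SA[15]=19  'dgdcfagaff'
  #16 SA[16]=16  'dgddgdcfagaff'
  #17 SA[17]=7  'ecgadgdbfdgddgdcfagaff'
  #18 SA[18]=28  'f'
  #19 SA[19]=23  'fagaff'
  #20 SA[20]=15  'fdgddgdcfagaff'
  #21 SA[21]=27  'ff'
  #22 SA[22]=4  'fgcecgadgdbfdgddgdcfagaff'
  #23 SA[23]=9  'gadgdbfdgddgdcfagaff'
  #24 SA[24]=25  'gaff'
  #25 SA[25]=5  'gcecgadgdbfdgddgdcfagaff'
  #26 SA[26]=12  'gdbfdgddgdcfagaff'
  #27 SA[27]=20  'gdcfagaff'
  #28 SA[28]=17  'gddgdcfagaff'

SA = [2, 10, 26, 24, 14, 3, 6, 22, 8, 1, 13, 21, 0, 18, 11, 19, 16, 7, 28, 23, 15, 27, 4, 9, 25, 5, 12, 20, 17]
rank  pair      lcp
   1  s[2:],s[10:]  1  'a'
   2  s[10:],s[26:]  1  'a'
   3  s[26:],s[24:]  1  'a'
   4  s[24:],s[14:]  0  ''
   5  s[14:],s[3:]  2  'bf'
   6  s[3:],s[6:]  0  ''
   7  s[6:],s[22:]  1  'c'
   8  s[22:],s[8:]  1  'c'
   9  s[8:],s[1:]  0  ''
  10  s[1:],s[13:]  1  'd'
  11  s[13:],s[21:]  1  'd'
  12  s[21:],s[0:]  1  'd'
  13  s[0:],s[18:]  2  'dd'
  14  s[18:],s[11:]  1  'd'
  15  s[11:],s[19:]  3  'dgd'
  16  s[19:],s[16:]  3  'dgd'
  17  s[16:],s[7:]  0  ''
  18  s[7:],s[28:]  0  ''
  19  s[28:],s[23:]  1  'f'
  20  s[23:],s[15:]  1  'f'
  21  s[15:],s[27:]  1  'f'
  22  s[27:],s[4:]  1  'f'
  23  s[4:],s[9:]  0  ''
  24  s[9:],s[25:]  2  'ga'
  25  s[25:],s[5:]  1  'g'
  26  s[5:],s[12:]  1  'g'
  27  s[12:],s[20:]  2  'gd'
  28  s[20:],s[17:]  2  'gd'

n(n+1)/2 = 29·30/2 = 435
Σ LCP = 0 + 1 + 1 + 1 + 0 + 2 + 0 + 1 + 1 + 0 + 1 + 1 + 1 + 2 + 1 + 3 + 3 + 0 + 0 + 1 + 1 + 1 + 1 + 0 + 2 + 1 + 1 + 2 + 2 = 31
distinct = 435 − 31 = 404

404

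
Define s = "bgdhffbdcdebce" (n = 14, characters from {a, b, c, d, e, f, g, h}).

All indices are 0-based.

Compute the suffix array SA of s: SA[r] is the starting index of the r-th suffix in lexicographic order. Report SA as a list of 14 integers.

[11, 6, 0, 8, 12, 7, 9, 2, 13, 10, 5, 4, 1, 3]

rank | idx | suffix
   0 |  11 | bce
   1 |   6 | bdcdebce
   2 |   0 | bgdhffbdcdebce
   3 |   8 | cdebce
   4 |  12 | ce
   5 |   7 | dcdebce
   6 |   9 | debce
   7 |   2 | dhffbdcdebce
   8 |  13 | e
   9 |  10 | ebce
  10 |   5 | fbdcdebce
  11 |   4 | ffbdcdebce
  12 |   1 | gdhffbdcdebce
  13 |   3 | hffbdcdebce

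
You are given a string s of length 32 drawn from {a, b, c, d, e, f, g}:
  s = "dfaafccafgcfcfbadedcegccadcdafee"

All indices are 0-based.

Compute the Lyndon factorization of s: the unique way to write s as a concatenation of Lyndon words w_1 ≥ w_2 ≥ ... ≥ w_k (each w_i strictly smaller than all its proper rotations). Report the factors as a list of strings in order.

emit factor 1: 'df' (i=0, period=2)
emit factor 2: 'aafccafgcfcfbadedcegccadcdafee' (i=2, period=30)

["df", "aafccafgcfcfbadedcegccadcdafee"]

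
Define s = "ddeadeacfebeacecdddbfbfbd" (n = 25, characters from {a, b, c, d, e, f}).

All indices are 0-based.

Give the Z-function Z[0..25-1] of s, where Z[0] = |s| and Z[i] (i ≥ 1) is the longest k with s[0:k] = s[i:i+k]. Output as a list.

[25, 1, 0, 0, 1, 0, 0, 0, 0, 0, 0, 0, 0, 0, 0, 0, 2, 2, 1, 0, 0, 0, 0, 0, 1]

Z[0]=25
i=1: fresh scan; Z[1]=1 scan→box=[1,2)
i=2: fresh scan; Z[2]=0
i=3: fresh scan; Z[3]=0
i=4: fresh scan; Z[4]=1 scan→box=[4,5)
i=5: fresh scan; Z[5]=0
i=6: fresh scan; Z[6]=0
i=7: fresh scan; Z[7]=0
i=8: fresh scan; Z[8]=0
i=9: fresh scan; Z[9]=0
i=10: fresh scan; Z[10]=0
i=11: fresh scan; Z[11]=0
i=12: fresh scan; Z[12]=0
i=13: fresh scan; Z[13]=0
i=14: fresh scan; Z[14]=0
i=15: fresh scan; Z[15]=0
i=16: fresh scan; Z[16]=2 scan→box=[16,18)
i=17: min(r-i=1, Z[1]=1)=1; Z[17]=2 scan→box=[17,19)
i=18: min(r-i=1, Z[1]=1)=1; Z[18]=1
i=19: fresh scan; Z[19]=0
i=20: fresh scan; Z[20]=0
i=21: fresh scan; Z[21]=0
i=22: fresh scan; Z[22]=0
i=23: fresh scan; Z[23]=0
i=24: fresh scan; Z[24]=1 scan→box=[24,25)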